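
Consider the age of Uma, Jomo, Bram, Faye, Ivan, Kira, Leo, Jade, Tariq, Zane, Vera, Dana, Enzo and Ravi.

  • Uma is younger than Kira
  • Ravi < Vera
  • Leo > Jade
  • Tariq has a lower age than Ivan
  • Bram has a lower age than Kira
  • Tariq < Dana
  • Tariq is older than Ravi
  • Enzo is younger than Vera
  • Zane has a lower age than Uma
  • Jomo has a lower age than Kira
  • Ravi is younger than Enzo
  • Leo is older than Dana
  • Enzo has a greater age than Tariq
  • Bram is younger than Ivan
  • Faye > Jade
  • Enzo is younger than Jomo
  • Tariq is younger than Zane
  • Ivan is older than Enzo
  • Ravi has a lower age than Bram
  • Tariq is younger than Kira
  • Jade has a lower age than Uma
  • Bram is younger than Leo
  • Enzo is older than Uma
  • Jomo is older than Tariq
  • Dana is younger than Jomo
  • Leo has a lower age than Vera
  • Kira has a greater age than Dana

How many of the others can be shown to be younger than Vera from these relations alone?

9

From Vera the given relations immediately reach Ravi, Enzo, Leo.
From those, Bram, Tariq, Jade, Dana, Uma — 8 in total.
From those, Zane — 9 in total.
Nothing else is reachable below Vera; 9 in all.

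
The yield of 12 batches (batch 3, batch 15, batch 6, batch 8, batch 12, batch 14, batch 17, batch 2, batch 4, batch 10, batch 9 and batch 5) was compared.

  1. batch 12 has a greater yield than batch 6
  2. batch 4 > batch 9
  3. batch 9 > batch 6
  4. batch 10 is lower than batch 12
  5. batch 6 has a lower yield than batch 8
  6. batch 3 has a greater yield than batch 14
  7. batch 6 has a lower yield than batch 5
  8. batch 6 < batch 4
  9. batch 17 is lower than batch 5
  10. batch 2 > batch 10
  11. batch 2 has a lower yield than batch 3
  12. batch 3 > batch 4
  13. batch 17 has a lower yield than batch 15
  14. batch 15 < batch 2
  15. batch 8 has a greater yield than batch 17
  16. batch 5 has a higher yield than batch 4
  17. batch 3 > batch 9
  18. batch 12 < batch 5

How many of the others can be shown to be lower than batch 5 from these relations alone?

6

From batch 5 the given relations immediately reach batch 6, batch 17, batch 4, batch 12.
From those, batch 10, batch 9 — 6 in total.
Nothing else is reachable below batch 5; 6 in all.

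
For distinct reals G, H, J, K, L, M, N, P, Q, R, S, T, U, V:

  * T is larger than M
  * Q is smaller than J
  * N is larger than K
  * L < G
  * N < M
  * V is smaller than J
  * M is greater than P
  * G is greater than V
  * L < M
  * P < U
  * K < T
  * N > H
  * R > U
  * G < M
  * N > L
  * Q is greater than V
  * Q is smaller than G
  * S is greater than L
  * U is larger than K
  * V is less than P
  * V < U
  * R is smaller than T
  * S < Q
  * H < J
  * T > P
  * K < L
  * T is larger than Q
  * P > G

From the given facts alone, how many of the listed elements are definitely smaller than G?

The elements the relations force below G are K, L, S, V, Q — no chain reaches any other.
That is 5.

5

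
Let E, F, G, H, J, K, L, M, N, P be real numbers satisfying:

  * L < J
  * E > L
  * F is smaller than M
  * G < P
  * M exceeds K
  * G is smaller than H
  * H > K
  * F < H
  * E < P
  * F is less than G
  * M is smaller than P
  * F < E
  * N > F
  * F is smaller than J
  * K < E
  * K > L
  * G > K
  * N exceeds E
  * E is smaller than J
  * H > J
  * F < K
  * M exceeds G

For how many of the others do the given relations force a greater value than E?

The elements the relations force above E are P, J, H, N — no chain reaches any other.
That is 4.

4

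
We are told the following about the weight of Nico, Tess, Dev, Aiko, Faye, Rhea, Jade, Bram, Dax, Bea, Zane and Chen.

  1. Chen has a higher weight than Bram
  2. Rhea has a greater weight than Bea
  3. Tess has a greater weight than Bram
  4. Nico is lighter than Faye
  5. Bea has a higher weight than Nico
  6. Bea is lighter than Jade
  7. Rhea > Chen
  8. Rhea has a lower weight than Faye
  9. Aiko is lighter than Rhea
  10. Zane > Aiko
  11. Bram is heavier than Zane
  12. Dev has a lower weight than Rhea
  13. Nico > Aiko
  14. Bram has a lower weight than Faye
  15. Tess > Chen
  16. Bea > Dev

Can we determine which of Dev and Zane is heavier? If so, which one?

undetermined

Following every chain through Dev: above Dev we get Bea, Rhea, Faye, Jade.
Zane is not reached, and no chain runs the other way from Zane to Dev.
So the given relations leave the order of Dev and Zane undetermined.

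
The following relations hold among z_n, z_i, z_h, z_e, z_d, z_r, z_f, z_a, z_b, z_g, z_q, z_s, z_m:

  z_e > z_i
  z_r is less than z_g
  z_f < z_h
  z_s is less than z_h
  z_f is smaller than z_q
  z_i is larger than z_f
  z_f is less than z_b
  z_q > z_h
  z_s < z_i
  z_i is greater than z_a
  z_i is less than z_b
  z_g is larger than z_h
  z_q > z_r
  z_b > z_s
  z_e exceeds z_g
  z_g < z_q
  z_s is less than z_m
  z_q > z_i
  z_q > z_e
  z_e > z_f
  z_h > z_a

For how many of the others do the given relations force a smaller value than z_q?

8

Directly below z_q: z_f, z_r, z_i, z_h, z_g, z_e.
One step further: z_s, z_a (8 so far).
Nothing else is reachable below z_q; 8 in all.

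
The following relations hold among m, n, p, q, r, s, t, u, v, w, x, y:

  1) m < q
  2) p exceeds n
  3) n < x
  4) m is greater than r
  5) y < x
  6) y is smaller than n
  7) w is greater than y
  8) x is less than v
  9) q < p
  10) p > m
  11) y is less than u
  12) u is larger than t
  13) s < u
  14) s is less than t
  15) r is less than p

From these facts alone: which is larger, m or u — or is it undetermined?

undetermined

Following every chain through m: above m we get q, p; below m we get r.
u is not reached, and no chain runs the other way from u to m.
So the given relations leave the order of m and u undetermined.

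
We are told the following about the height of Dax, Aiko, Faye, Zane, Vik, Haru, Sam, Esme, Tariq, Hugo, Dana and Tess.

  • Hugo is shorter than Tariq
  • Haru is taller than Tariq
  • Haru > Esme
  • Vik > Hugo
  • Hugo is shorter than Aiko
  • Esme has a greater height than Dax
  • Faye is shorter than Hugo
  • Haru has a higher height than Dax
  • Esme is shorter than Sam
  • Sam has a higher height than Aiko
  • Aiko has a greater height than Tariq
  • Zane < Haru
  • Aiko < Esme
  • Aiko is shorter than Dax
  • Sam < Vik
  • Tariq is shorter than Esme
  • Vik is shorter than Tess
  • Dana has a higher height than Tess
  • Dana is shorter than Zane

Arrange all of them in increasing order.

Faye < Hugo < Tariq < Aiko < Dax < Esme < Sam < Vik < Tess < Dana < Zane < Haru

Nothing is placed below Faye, so it is least; from there Faye < Hugo; Hugo < Tariq; Tariq < Aiko; Aiko < Dax; Dax < Esme; Esme < Sam; Sam < Vik; Vik < Tess; Tess < Dana; Dana < Zane; Zane < Haru, each given directly.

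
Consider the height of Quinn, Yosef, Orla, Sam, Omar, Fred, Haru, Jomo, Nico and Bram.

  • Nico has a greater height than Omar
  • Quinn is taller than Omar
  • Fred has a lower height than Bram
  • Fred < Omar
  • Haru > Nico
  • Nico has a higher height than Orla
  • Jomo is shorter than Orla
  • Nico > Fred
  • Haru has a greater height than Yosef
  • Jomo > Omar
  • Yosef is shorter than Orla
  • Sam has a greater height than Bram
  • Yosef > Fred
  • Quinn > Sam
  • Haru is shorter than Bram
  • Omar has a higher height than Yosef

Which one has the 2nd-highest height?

Chaining the given pairs: Fred < Yosef < Omar < Jomo < Orla < Nico < Haru < Bram < Sam < Quinn.
The 2nd largest is Sam.

Sam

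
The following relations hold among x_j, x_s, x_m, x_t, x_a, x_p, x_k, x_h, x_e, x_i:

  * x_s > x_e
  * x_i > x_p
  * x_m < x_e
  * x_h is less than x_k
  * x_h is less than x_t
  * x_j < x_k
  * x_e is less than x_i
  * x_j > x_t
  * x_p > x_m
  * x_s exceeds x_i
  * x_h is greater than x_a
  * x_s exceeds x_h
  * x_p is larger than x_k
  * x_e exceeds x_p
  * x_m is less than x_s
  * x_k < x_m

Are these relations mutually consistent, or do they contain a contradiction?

Every relation is compatible with x_a < x_h < x_t < x_j < x_k < x_m < x_p < x_e < x_i < x_s; the set is consistent.

consistent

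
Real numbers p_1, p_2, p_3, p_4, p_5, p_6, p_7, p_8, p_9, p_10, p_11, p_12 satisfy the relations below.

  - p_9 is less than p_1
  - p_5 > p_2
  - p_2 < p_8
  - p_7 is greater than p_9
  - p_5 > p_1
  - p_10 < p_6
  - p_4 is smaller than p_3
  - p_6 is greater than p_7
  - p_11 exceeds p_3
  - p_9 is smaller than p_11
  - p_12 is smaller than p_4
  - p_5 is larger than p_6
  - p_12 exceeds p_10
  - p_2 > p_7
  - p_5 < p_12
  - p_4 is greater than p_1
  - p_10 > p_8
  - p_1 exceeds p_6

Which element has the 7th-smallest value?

Piecing the relations together gives one ordering: p_9 < p_7 < p_2 < p_8 < p_10 < p_6 < p_1 < p_5 < p_12 < p_4 < p_3 < p_11.
Counting 7 from the smallest end gives p_1.

p_1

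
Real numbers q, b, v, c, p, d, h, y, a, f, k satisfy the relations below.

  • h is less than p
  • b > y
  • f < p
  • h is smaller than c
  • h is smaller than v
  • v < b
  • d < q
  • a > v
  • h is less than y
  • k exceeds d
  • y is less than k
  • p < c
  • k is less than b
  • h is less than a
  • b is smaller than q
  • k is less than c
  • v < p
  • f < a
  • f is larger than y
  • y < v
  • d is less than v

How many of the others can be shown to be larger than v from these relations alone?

Directly above v: p, b, a.
One step further: q, c (5 so far).
No other element is forced above v by the given relations, so the count is 5.

5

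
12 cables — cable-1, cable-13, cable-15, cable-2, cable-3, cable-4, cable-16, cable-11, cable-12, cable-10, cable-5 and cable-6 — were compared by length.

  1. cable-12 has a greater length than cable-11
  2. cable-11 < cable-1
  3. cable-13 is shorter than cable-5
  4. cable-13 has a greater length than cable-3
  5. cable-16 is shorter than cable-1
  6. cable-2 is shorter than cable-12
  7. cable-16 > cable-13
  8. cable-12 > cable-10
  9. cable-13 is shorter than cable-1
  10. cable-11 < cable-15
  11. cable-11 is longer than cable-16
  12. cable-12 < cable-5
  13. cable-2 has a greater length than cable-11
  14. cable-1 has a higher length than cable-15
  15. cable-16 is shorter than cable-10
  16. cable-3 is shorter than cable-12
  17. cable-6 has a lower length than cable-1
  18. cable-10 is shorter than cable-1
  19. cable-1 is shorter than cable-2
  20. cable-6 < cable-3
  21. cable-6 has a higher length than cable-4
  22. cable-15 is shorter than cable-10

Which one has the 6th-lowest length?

cable-11

The consecutive relations fix a unique order: cable-4 < cable-6 < cable-3 < cable-13 < cable-16 < cable-11 < cable-15 < cable-10 < cable-1 < cable-2 < cable-12 < cable-5.
Counting 6 from the smallest end gives cable-11.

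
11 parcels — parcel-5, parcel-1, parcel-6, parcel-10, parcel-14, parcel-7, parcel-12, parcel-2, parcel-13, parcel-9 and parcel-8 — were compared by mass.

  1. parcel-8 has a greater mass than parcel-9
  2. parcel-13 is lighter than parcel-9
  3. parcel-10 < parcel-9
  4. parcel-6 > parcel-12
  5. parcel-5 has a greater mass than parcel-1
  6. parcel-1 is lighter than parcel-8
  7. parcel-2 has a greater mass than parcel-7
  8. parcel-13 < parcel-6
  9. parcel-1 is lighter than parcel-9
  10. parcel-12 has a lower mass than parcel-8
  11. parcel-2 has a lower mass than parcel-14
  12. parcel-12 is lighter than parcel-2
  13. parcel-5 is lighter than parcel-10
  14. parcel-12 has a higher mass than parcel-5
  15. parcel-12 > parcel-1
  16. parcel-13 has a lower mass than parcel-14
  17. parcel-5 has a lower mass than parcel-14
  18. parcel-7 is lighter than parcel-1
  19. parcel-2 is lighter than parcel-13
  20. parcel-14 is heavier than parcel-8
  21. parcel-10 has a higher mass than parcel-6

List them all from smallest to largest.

The consecutive links are each given: parcel-7 < parcel-1; parcel-1 < parcel-5; parcel-5 < parcel-12; parcel-12 < parcel-2; parcel-2 < parcel-13; parcel-13 < parcel-6; parcel-6 < parcel-10; parcel-10 < parcel-9; parcel-9 < parcel-8; parcel-8 < parcel-14.

parcel-7 < parcel-1 < parcel-5 < parcel-12 < parcel-2 < parcel-13 < parcel-6 < parcel-10 < parcel-9 < parcel-8 < parcel-14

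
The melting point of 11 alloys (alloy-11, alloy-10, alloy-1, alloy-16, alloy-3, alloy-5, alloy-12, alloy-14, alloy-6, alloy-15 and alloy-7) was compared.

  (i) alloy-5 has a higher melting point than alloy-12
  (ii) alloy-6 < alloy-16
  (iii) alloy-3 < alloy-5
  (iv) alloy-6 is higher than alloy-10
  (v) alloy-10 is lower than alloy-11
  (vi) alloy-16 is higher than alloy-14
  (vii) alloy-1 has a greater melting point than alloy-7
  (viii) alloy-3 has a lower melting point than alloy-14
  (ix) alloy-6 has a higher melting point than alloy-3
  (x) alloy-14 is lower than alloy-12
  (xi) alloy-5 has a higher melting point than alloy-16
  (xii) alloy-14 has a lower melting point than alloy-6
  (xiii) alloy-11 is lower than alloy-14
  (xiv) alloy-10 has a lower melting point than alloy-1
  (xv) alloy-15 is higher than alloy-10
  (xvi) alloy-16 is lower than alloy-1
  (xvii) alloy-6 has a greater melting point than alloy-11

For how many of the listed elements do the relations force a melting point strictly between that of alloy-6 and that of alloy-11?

1

Chaining upward from alloy-11 reaches: alloy-14, alloy-12, alloy-16, alloy-1, alloy-5.
Chaining downward from alloy-6 reaches: alloy-3, alloy-10, alloy-14.
Strictly between alloy-11 and alloy-6 are those in both lists: alloy-14 — 1 element.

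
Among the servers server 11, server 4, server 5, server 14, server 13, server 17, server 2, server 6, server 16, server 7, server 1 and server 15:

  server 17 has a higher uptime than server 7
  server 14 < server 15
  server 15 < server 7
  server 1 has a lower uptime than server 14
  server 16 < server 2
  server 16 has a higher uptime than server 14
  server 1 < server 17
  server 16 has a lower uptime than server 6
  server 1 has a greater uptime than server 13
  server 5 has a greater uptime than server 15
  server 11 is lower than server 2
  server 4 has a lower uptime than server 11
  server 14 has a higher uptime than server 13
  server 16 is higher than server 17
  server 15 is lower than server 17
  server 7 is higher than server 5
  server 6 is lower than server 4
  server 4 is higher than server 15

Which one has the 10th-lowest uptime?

The consecutive relations fix a unique order: server 13 < server 1 < server 14 < server 15 < server 5 < server 7 < server 17 < server 16 < server 6 < server 4 < server 11 < server 2.
Counting 10 from the smallest end gives server 4.

server 4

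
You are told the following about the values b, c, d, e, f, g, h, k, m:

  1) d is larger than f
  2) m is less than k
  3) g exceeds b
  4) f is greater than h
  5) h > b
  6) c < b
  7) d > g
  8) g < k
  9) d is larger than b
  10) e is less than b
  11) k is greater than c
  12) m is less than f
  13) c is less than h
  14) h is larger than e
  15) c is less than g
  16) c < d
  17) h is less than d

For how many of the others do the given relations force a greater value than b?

5

The elements the relations force above b are h, f, g, k, d — no chain reaches any other.
That is 5.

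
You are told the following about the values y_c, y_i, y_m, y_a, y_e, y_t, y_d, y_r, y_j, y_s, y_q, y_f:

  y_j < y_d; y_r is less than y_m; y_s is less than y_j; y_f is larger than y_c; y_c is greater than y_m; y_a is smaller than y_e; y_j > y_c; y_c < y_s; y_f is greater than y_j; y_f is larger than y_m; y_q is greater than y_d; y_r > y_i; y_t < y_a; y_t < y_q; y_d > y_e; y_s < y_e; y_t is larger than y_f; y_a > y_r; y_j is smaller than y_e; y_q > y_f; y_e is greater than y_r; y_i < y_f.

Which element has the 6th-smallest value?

y_j

Piecing the relations together gives one ordering: y_i < y_r < y_m < y_c < y_s < y_j < y_f < y_t < y_a < y_e < y_d < y_q.
Counting 6 from the smallest end gives y_j.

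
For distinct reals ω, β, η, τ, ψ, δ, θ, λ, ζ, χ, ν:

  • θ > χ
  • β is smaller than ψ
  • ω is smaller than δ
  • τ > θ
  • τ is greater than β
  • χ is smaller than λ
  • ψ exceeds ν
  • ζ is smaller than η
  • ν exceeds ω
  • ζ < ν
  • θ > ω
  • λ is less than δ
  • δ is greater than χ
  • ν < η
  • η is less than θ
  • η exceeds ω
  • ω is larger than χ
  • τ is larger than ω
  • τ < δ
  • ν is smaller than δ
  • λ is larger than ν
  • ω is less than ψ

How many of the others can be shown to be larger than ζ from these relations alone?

7

The elements the relations force above ζ are ν, η, θ, ψ, τ, λ, δ — no chain reaches any other.
That is 7.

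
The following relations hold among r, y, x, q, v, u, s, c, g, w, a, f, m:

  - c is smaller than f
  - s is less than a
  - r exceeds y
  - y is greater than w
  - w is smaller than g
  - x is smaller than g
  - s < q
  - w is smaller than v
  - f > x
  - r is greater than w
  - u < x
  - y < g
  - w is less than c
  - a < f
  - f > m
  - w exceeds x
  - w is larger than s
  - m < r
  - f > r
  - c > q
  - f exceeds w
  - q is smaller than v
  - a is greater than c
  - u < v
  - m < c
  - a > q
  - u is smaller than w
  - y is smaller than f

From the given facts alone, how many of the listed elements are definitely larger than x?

From x the given relations immediately reach w, g, f.
From those, y, r, v, c — 7 in total.
From those, a — 8 in total.
No other element is forced above x by the given relations, so the count is 8.

8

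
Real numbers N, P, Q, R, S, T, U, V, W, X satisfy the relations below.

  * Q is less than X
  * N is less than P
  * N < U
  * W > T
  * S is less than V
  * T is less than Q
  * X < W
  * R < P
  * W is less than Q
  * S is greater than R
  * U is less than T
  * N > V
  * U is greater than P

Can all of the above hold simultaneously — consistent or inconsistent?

inconsistent

Chaining the given relations yields Q < X < W, so Q < W. But one relation states W < Q. These cannot both hold.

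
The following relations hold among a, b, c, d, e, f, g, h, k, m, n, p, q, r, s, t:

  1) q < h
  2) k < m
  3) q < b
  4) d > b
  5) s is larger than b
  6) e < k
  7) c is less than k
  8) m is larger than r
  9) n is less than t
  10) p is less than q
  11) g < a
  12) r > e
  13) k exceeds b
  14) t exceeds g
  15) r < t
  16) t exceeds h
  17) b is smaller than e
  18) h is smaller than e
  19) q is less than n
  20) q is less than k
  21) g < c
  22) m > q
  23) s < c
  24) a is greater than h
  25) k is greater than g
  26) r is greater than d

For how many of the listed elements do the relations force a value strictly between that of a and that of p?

Chaining upward from p reaches: q, b, n, h, s, c, d, e, r, k, m, t.
Chaining downward from a reaches: g, q, h.
Strictly between p and a are those in both lists: q, h — 2 elements.

2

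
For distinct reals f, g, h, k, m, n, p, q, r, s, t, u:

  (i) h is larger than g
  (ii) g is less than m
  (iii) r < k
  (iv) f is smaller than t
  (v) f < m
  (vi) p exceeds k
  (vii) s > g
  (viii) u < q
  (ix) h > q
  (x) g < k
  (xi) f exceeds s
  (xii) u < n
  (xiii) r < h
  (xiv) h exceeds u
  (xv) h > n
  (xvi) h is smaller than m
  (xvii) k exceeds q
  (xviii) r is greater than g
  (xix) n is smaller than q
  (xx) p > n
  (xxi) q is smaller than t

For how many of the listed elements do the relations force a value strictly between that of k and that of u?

Chaining upward from u reaches: n, q, h, p, m, t.
Chaining downward from k reaches: g, r, n, q.
Strictly between u and k are those in both lists: n, q — 2 elements.

2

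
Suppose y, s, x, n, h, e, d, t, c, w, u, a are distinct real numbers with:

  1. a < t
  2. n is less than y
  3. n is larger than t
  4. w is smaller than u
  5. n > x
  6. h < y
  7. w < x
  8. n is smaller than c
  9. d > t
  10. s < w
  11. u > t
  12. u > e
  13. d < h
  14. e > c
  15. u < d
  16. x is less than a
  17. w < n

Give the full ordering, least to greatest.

s < w < x < a < t < n < c < e < u < d < h < y

The consecutive links are each given: s < w; w < x; x < a; a < t; t < n; n < c; c < e; e < u; u < d; d < h; h < y.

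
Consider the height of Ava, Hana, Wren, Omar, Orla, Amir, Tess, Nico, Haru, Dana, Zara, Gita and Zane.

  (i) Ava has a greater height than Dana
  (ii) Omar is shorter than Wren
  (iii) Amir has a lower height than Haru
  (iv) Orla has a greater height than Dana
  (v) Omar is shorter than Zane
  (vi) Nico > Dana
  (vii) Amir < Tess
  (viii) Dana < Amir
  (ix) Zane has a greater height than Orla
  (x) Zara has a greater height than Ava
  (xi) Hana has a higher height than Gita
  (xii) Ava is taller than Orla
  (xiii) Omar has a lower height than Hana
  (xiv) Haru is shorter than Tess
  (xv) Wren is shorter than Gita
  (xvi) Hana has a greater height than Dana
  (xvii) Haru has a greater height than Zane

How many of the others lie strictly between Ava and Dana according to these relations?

1

Chaining upward from Dana reaches: Orla, Zane, Nico, Amir, Hana, Haru, Zara, Tess.
Chaining downward from Ava reaches: Orla.
Strictly between Dana and Ava are those in both lists: Orla — 1 element.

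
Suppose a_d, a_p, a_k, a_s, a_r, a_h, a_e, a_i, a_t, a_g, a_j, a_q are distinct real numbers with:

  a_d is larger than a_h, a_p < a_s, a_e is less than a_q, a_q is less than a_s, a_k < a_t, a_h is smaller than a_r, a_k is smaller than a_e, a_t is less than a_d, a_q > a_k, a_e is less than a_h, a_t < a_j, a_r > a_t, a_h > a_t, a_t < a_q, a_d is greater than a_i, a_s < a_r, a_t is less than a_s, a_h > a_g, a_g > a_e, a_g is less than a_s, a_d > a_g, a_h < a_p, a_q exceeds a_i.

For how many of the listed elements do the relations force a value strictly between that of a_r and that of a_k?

The relations place a_k below a_r. An element lies strictly between them when it is forced above a_k and also forced below a_r.
Above a_k: {a_e, a_t, a_j, a_g, a_q, a_h, a_p, a_s, a_d}. Below a_r: {a_e, a_i, a_t, a_g, a_q, a_h, a_p, a_s}.
Intersection: {a_e, a_t, a_g, a_q, a_h, a_p, a_s} — 7.

7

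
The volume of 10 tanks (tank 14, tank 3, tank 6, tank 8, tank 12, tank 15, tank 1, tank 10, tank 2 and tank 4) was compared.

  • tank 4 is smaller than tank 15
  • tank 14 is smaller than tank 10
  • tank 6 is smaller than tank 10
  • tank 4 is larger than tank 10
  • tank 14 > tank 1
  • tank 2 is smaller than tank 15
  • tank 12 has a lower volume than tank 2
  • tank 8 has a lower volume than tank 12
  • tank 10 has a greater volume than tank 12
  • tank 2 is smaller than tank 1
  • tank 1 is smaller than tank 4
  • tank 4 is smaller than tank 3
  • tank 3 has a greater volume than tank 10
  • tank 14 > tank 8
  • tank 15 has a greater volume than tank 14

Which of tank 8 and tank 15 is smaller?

tank 8 < tank 12 and tank 12 < tank 2 give tank 8 < tank 2.
Then tank 2 < tank 1 extends the chain to tank 1.
With tank 1 < tank 14: tank 8 < tank 12 < tank 2 < tank 1 < tank 14.
Then tank 14 < tank 10 extends the chain to tank 10.
With tank 10 < tank 4: tank 8 < tank 12 < tank 2 < tank 1 < tank 14 < tank 10 < tank 4.
With tank 4 < tank 15: tank 8 < tank 12 < tank 2 < tank 1 < tank 14 < tank 10 < tank 4 < tank 15.
So tank 8 < tank 15; tank 8 is the smaller of the two.

tank 8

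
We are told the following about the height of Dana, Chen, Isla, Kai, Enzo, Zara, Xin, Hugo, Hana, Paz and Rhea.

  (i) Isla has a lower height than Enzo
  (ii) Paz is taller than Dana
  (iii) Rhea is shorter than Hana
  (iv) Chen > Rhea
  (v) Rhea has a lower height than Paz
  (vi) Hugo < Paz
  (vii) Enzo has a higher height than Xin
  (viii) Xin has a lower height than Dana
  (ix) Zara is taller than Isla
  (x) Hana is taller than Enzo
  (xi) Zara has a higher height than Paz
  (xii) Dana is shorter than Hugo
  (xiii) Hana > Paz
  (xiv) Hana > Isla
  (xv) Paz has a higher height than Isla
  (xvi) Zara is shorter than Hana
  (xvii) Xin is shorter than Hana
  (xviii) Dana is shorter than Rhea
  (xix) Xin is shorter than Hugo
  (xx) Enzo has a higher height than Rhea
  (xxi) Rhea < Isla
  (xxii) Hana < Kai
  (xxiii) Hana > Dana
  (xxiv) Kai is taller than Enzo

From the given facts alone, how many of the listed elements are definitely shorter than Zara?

6

Directly below Zara: Isla, Paz.
One step further: Dana, Rhea, Hugo (5 so far).
One step further: Xin (6 so far).
Nothing else is reachable below Zara; 6 in all.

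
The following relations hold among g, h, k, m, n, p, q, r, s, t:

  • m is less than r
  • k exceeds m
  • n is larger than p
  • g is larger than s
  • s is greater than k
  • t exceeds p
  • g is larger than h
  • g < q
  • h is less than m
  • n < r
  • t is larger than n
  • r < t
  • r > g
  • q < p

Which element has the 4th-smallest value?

s

Chaining the given pairs: h < m < k < s < g < q < p < n < r < t.
Counting 4 from the smallest end gives s.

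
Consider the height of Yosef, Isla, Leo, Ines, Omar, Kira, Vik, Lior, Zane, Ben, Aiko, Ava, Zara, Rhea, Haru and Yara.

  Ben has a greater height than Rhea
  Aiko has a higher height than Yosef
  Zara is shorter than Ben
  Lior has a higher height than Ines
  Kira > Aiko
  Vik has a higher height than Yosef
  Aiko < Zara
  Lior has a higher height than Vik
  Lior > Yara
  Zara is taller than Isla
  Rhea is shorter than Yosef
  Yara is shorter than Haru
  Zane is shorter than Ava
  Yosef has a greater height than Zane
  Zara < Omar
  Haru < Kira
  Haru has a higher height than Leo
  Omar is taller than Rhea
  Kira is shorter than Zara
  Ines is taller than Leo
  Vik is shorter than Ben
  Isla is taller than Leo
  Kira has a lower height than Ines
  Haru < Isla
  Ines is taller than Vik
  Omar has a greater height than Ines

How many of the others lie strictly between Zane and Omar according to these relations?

6

The relations place Zane below Omar. An element lies strictly between them when it is forced above Zane and also forced below Omar.
Above Zane: {Ava, Yosef, Vik, Aiko, Kira, Ines, Zara, Ben, Lior}. Below Omar: {Rhea, Yara, Leo, Haru, Yosef, Vik, Aiko, Kira, Ines, Isla, Zara}.
Intersection: {Yosef, Vik, Aiko, Kira, Ines, Zara} — 6.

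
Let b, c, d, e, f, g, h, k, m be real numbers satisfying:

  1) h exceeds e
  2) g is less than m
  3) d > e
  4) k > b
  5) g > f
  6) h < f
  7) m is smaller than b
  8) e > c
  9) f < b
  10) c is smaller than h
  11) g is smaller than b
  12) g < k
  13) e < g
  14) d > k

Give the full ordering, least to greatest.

Each adjacent pair is fixed by a given relation: c < e; e < h; h < f; f < g; g < m; m < b; b < k; k < d. Chaining them end to end gives the full order.

c < e < h < f < g < m < b < k < d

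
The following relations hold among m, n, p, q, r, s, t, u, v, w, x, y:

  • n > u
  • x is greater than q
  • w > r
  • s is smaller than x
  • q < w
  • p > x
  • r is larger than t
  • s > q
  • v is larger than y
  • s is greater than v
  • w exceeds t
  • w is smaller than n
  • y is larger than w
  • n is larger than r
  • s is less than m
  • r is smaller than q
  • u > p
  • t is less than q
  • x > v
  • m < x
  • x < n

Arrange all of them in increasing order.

Nothing is placed below t, so it is least; from there t < r; r < q; q < w; w < y; y < v; v < s; s < m; m < x; x < p; p < u; u < n, each given directly.

t < r < q < w < y < v < s < m < x < p < u < n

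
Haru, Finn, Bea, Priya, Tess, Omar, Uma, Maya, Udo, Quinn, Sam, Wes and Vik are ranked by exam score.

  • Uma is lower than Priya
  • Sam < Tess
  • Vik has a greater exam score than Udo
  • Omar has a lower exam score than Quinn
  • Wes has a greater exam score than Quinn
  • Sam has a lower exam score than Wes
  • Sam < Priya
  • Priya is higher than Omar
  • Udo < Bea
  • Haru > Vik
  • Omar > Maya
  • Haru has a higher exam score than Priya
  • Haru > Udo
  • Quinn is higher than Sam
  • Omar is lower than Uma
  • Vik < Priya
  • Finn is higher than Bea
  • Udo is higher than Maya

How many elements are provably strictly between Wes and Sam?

The relations place Sam below Wes. An element lies strictly between them when it is forced above Sam and also forced below Wes.
Above Sam: {Quinn, Priya, Haru, Tess}. Below Wes: {Maya, Omar, Quinn}.
Intersection: {Quinn} — 1.

1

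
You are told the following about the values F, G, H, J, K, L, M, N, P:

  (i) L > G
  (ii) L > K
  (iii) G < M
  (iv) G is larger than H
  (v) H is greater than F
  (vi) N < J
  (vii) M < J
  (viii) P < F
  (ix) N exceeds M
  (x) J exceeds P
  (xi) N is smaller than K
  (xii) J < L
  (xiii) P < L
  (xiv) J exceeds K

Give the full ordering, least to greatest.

Each adjacent pair is fixed by a given relation: P < F; F < H; H < G; G < M; M < N; N < K; K < J; J < L. Chaining them end to end gives the full order.

P < F < H < G < M < N < K < J < L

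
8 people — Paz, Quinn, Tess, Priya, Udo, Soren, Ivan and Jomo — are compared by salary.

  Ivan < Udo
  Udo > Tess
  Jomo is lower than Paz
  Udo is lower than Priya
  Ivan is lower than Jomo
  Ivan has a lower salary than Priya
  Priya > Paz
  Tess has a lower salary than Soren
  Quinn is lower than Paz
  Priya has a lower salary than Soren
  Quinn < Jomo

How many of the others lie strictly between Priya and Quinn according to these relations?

The relations place Quinn below Priya. An element lies strictly between them when it is forced above Quinn and also forced below Priya.
Above Quinn: {Jomo, Paz, Soren}. Below Priya: {Tess, Ivan, Udo, Jomo, Paz}.
Intersection: {Jomo, Paz} — 2.

2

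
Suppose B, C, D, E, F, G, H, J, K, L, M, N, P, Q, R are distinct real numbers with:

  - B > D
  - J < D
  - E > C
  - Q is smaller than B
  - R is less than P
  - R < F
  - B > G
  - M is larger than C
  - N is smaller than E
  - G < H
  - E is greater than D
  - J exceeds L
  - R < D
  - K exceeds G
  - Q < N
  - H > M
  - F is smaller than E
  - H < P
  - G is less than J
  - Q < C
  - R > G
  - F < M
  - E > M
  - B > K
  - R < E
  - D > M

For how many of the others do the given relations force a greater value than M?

5

The elements the relations force above M are H, P, D, E, B — no chain reaches any other.
That is 5.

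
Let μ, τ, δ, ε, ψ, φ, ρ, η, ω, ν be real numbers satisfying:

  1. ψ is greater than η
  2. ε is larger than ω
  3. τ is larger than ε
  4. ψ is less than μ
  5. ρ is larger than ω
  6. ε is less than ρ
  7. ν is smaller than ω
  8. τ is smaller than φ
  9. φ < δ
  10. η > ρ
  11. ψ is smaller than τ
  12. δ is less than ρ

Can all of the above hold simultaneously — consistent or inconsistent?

inconsistent

Chaining the given relations yields τ < φ < δ < ρ < η < ψ, so τ < ψ. But one relation states ψ < τ. These cannot both hold.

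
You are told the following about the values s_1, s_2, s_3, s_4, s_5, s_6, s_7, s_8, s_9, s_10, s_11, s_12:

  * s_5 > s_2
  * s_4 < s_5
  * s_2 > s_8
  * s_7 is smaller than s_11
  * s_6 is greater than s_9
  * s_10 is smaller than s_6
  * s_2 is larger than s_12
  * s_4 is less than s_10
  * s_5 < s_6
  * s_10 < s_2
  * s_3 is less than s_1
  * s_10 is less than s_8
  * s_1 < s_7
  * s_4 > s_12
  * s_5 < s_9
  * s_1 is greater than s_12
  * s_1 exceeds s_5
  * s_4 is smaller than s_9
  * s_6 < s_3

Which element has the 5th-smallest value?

s_2

Chaining the given pairs: s_12 < s_4 < s_10 < s_8 < s_2 < s_5 < s_9 < s_6 < s_3 < s_1 < s_7 < s_11.
Counting 5 from the smallest end gives s_2.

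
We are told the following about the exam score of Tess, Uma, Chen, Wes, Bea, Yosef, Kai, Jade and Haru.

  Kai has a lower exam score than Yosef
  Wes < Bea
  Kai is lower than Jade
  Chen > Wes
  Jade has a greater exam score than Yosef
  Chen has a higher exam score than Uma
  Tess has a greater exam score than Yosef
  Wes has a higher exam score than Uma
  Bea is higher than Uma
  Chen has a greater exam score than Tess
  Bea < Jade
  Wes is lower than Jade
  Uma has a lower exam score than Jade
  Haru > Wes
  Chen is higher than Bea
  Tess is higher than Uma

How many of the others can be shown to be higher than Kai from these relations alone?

4

The elements the relations force above Kai are Yosef, Jade, Tess, Chen — no chain reaches any other.
That is 4.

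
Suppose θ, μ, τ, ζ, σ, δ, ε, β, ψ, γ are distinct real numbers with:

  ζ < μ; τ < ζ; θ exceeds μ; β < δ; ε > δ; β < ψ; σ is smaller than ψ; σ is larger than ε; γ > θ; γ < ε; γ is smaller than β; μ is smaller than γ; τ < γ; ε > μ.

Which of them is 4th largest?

δ

Chaining the given pairs: τ < ζ < μ < θ < γ < β < δ < ε < σ < ψ.
The 4th largest is δ.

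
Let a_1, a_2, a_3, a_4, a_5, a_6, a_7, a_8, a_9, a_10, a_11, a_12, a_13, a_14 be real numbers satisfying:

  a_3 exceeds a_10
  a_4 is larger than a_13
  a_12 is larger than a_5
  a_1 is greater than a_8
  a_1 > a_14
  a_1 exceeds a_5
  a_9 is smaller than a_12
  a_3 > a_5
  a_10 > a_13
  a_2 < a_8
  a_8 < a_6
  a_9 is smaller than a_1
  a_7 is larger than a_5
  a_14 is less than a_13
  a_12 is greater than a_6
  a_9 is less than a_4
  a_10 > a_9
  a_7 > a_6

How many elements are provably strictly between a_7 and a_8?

1

Chaining upward from a_8 reaches: a_6, a_12, a_1.
Chaining downward from a_7 reaches: a_2, a_6, a_5.
Strictly between a_8 and a_7 are those in both lists: a_6 — 1 element.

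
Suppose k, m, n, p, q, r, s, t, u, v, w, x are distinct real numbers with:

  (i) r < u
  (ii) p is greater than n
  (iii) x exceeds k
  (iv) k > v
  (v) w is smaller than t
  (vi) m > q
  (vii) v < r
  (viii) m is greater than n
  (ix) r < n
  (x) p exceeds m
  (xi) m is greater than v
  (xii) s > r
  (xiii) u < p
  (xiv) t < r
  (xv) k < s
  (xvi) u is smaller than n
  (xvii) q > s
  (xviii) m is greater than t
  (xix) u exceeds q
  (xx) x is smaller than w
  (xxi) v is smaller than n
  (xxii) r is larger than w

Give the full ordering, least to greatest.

Each adjacent pair is fixed by a given relation: v < k; k < x; x < w; w < t; t < r; r < s; s < q; q < u; u < n; n < m; m < p. Chaining them end to end gives the full order.

v < k < x < w < t < r < s < q < u < n < m < p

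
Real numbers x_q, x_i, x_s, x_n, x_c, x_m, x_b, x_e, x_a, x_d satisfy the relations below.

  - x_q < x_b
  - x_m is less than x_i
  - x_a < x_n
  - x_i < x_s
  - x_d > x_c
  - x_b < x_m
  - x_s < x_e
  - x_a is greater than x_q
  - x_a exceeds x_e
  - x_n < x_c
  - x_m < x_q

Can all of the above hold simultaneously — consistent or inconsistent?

We have x_m < x_q stated directly, yet also x_q < x_b < x_m by chaining the others — so x_q < x_m. Contradiction.

inconsistent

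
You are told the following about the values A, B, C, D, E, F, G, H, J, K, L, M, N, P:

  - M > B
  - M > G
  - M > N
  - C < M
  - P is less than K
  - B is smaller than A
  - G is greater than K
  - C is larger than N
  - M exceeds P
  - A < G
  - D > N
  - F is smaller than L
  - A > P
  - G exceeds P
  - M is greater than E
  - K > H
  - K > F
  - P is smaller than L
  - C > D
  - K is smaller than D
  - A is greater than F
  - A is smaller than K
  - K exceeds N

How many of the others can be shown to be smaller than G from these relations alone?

The elements the relations force below G are H, P, B, F, N, A, K — no chain reaches any other.
That is 7.

7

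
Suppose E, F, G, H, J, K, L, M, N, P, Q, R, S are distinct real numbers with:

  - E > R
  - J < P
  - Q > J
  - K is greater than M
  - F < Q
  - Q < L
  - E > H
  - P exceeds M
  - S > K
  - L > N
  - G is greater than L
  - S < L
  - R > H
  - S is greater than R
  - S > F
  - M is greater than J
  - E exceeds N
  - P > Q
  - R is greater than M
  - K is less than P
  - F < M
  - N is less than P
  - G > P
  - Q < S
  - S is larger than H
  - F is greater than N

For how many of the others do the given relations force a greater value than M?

7

Directly above M: R, K, P.
One step further: S, E, G (6 so far).
One step further: L (7 so far).
No other element is forced above M by the given relations, so the count is 7.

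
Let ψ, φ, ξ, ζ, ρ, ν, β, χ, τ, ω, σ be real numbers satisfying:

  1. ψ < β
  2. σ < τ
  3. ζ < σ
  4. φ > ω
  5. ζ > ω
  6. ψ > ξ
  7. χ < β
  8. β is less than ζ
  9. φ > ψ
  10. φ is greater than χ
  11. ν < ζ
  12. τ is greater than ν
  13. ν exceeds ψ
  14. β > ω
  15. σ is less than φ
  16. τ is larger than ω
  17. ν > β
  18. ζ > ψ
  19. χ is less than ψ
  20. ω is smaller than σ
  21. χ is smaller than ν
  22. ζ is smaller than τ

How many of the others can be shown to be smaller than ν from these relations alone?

The elements the relations force below ν are ξ, χ, ψ, ω, β — no chain reaches any other.
That is 5.

5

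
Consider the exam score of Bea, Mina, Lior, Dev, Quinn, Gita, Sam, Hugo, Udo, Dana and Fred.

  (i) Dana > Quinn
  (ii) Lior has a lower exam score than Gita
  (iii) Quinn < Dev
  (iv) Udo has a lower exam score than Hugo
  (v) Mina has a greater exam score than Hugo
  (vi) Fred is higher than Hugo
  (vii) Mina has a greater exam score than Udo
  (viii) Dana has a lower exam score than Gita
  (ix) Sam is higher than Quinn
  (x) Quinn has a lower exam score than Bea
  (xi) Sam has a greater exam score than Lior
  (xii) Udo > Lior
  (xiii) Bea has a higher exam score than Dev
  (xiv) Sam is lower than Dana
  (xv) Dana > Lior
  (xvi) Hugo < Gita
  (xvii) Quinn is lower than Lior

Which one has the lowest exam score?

Lior is not least since Quinn < Lior; Udo is not least since Lior < Udo; Hugo is not least since Udo < Hugo; Sam is not least since Quinn < Sam; Dana is not least since Lior < Dana; Gita is not least since Dana < Gita; Fred is not least since Hugo < Fred; Dev is not least since Quinn < Dev; Bea is not least since Quinn < Bea; Mina is not least since Udo < Mina.
Only Quinn has nothing below it, so Quinn is the lowest exam score.

Quinn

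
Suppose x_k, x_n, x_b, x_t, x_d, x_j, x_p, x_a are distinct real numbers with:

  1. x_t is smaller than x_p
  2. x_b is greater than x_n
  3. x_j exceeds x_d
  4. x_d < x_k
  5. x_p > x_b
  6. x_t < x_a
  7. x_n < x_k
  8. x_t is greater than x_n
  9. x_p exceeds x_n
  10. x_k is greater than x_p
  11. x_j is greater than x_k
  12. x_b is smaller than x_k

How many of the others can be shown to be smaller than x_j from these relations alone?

The elements the relations force below x_j are x_n, x_d, x_b, x_t, x_p, x_k — no chain reaches any other.
That is 6.

6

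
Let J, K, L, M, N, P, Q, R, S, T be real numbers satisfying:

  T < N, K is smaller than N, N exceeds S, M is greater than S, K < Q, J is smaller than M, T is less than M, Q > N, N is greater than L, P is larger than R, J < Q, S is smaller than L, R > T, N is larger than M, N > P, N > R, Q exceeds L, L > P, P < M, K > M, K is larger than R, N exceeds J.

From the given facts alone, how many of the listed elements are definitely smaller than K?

Directly below K: R, M.
One step further: S, T, P, J (6 so far).
Nothing else is reachable below K; 6 in all.

6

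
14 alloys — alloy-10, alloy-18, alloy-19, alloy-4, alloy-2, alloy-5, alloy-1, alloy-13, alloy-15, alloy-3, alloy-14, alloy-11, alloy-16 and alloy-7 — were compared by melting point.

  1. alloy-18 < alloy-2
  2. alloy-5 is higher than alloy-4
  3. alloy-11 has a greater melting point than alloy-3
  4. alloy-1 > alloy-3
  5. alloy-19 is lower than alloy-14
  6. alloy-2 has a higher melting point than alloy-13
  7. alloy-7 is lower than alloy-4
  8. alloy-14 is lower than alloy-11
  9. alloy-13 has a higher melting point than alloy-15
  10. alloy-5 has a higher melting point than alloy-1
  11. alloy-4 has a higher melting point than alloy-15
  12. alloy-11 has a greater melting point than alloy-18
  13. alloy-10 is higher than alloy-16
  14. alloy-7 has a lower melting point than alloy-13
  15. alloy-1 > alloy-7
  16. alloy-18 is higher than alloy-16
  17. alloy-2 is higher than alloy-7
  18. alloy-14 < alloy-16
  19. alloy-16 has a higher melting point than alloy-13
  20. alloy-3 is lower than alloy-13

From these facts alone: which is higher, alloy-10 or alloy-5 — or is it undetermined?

Following every chain through alloy-10: below alloy-10 we get alloy-15, alloy-19, alloy-14, alloy-7, alloy-3, alloy-13, alloy-16.
alloy-5 is not reached, and no chain runs the other way from alloy-5 to alloy-10.
So the given relations leave the order of alloy-10 and alloy-5 undetermined.

undetermined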